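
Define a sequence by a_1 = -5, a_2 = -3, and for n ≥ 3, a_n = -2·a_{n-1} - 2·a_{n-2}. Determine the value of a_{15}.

a_3 = 16; a_4 = -26; a_5 = 20; …; a_{12} = -416; a_{13} = 320; a_{14} = 192; a_{15} = -1024.

-1024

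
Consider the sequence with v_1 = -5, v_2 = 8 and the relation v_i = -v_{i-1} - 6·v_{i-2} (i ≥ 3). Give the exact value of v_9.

3442

v_3 = 22;  v_4 = -70;  v_5 = -62;  v_6 = 482;  v_7 = -110;  v_8 = -2782;  v_9 = 3442.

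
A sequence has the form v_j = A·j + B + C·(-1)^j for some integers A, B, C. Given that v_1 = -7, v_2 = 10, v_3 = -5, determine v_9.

1

Write the equations: A + B - C = -7; 2A + B + C = 10; 3A + B - C = -5.
Subtracting the first from the second: A + 2C = 17.
Subtracting the second from the third: A - 2C = -15.
Solving: C = 8, A = 1, then B = 0.
Therefore v_9 = 9 + 0 + 8·(-1) = 1.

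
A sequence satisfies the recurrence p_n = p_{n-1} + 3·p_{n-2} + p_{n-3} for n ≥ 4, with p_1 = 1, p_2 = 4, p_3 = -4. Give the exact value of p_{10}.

604

Compute successive terms:
p_4 = 9;  p_5 = 1;  p_6 = 24;  p_7 = 36;  p_8 = 109;  p_9 = 241;  p_{10} = 604.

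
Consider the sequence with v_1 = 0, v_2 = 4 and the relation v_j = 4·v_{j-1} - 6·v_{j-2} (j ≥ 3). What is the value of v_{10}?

Applying the relation repeatedly:
v_3 = 16; v_4 = 40; v_5 = 64; v_6 = 16; v_7 = -320; v_8 = -1376; v_9 = -3584; v_{10} = -6080.

-6080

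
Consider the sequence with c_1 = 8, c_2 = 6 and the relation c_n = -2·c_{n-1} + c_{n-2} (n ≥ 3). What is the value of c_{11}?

Iterate the recurrence:
c_3 = -4; c_4 = 14; c_5 = -32; c_6 = 78; c_7 = -188; c_8 = 454; c_9 = -1096; c_{10} = 2646; c_{11} = -6388.

-6388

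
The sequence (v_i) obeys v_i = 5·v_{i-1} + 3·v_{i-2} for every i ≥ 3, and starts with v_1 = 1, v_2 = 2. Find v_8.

Applying the relation repeatedly:
v_3 = 13; v_4 = 71; v_5 = 394; v_6 = 2183; v_7 = 12097; v_8 = 67034.

67034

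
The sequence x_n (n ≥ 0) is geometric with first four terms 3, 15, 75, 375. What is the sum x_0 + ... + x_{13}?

Common ratio r = 5.
x_n = 3·5^(n-0).
S = 3·(5^14 - 1)/(5 - 1) = 3·(6103515625 - 1)/(4) = 4577636718.

4577636718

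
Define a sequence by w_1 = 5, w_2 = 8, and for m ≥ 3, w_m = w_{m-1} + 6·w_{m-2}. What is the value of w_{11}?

214010

w_3 = 38  w_4 = 86  w_5 = 314  w_6 = 830  w_7 = 2714  w_8 = 7694  w_9 = 23978  w_{10} = 70142  w_{11} = 214010.
(Characteristic roots are 3 and -2.)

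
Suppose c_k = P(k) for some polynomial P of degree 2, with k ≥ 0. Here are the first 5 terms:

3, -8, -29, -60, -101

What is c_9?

-456

1st diffs: -11, -21, -31, -41.
2nd diffs: -10, -10, -10 (constant).
So c_k = -5k^2 - 6k + 3.
Evaluating at k = 9 gives c_9 = -456.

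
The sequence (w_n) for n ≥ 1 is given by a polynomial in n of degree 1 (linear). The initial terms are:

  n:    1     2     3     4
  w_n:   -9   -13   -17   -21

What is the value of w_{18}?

-77

1st diffs: -4, -4, -4 (constant).
So w_n = -4n - 5.
Evaluating at n = 18 gives w_{18} = -77.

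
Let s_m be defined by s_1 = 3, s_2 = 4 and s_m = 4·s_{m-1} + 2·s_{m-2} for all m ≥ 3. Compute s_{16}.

Step forward from the initial values:
s_3 = 22, s_4 = 96, s_5 = 428, …, s_{13} = 65742528, s_{14} = 292520704, s_{15} = 1301567872, s_{16} = 5791312896.

5791312896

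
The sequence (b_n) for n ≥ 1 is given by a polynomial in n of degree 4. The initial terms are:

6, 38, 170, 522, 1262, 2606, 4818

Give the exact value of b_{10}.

1st diffs: 32, 132, 352, 740, 1344, 2212.
2nd diffs: 100, 220, 388, 604, 868.
3rd diffs: 120, 168, 216, 264.
4th diffs: 48, 48, 48 (constant).
Newton forward-difference form: b_n = 6 + 32·C(n-1,1) + 100·C(n-1,2) + 120·C(n-1,3) + 48·C(n-1,4).
At n = 10: n-1 = 9, so b_{10} = 6 + 288 + 3600 + 10080 + 6048 = 20022.

20022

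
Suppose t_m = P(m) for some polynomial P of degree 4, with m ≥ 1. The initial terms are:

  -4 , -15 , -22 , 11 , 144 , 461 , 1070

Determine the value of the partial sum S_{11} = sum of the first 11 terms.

22979

1st diffs: -11, -7, 33, 133, 317, 609.
2nd diffs: 4, 40, 100, 184, 292.
3rd diffs: 36, 60, 84, 108.
4th diffs: 24, 24, 24 (constant).
Newton forward-difference form: t_m = -4 + (-11)·C(m-1,1) + 4·C(m-1,2) + 36·C(m-1,3) + 24·C(m-1,4).
Continuing: 2103, 3716, 6089, 9426.
Summing m = 1..11 (11 terms) gives 22979.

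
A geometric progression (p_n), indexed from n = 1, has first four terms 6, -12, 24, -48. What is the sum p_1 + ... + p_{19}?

1048578

Common ratio r = -2.
p_n = 6·(-2)^(n-1).
S = 6·((-2)^19 - 1)/(-2 - 1) = 6·(-524288 - 1)/(-3) = 1048578.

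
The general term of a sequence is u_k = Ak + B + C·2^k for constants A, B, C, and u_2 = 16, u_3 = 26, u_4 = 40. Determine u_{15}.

32858

At k = 2, 3, 4: 2A + B + 4C = 16; 3A + B + 8C = 26; 4A + B + 16C = 40.
Subtracting the first from the second: A + 4C = 10.
Subtracting the second from the third: A + 8C = 14.
Solving: C = 1, A = 6, then B = 0.
Hence u_{15} = 6·15 + 0 + 1·32768 = 32858.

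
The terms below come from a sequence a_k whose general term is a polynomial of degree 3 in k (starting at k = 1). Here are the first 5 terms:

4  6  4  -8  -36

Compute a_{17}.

-3804

1st diffs: 2, -2, -12, -28.
2nd diffs: -4, -10, -16.
3rd diffs: -6, -6 (constant).
Newton forward-difference form: a_k = 4 + 2·C(k-1,1) + (-4)·C(k-1,2) + (-6)·C(k-1,3).
At k = 17: k-1 = 16, so a_{17} = 4 + 32 - 480 - 3360 = -3804.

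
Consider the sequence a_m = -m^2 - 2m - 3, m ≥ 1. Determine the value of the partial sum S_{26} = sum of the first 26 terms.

Over m = 1..26: Σm = 351, Σm² = 6201.
Total = (-1)·6201 + (-2)·351 + (-3)·26 = -6981.

-6981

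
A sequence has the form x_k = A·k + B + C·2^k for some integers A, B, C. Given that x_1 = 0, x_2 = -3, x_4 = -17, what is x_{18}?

Plug in k = 1, 2, 4: A + B + 2C = 0; 2A + B + 4C = -3; 4A + B + 16C = -17.
Subtracting the first from the second: A + 2C = -3.
Subtracting the second from the third: 2A + 12C = -14.
Solving: C = -1, A = -1, then B = 3.
So x_k = -1·k + 3 + (-1)·2^k; at k=18 this is -262159.

-262159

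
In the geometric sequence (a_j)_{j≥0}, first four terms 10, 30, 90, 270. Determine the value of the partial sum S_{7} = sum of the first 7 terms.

10930

Common ratio r = 3.
a_j = 10·3^(j-0).
S = 10·(3^7 - 1)/(3 - 1) = 10·(2187 - 1)/(2) = 10930.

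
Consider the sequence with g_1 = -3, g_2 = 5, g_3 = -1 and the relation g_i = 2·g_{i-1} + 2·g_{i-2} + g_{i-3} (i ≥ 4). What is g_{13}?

51853

Compute successive terms:
g_4 = 5  g_5 = 13  g_6 = 35  g_7 = 101  g_8 = 285  g_9 = 807  g_{10} = 2285  g_{11} = 6469  g_{12} = 18315  g_{13} = 51853.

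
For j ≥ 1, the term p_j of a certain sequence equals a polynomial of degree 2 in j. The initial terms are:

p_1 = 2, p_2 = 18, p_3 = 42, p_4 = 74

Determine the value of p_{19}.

1st diffs: 16, 24, 32.
2nd diffs: 8, 8 (constant).
So p_j = 4j^2 + 4j - 6.
Evaluating at j = 19 gives p_{19} = 1514.

1514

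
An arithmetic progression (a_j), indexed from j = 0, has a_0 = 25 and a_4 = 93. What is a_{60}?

1045

Common difference d = (93 - 25) / (4 - 0) = 17.
a_j = 25 + (j - 0)·17.
a_{60} = 25 + 60·17 = 1045.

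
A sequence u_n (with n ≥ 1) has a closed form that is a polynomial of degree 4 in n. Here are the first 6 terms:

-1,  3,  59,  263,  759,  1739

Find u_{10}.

16019

1st diffs: 4, 56, 204, 496, 980.
2nd diffs: 52, 148, 292, 484.
3rd diffs: 96, 144, 192.
4th diffs: 48, 48 (constant).
Newton forward-difference form: u_n = -1 + 4·C(n-1,1) + 52·C(n-1,2) + 96·C(n-1,3) + 48·C(n-1,4).
At n = 10: n-1 = 9, so u_{10} = -1 + 36 + 1872 + 8064 + 6048 = 16019.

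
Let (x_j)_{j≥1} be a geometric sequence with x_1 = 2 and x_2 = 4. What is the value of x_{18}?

Common ratio r = 2.
x_j = 2·2^(j-1).
x_{18} = 2·2^17 = 262144.

262144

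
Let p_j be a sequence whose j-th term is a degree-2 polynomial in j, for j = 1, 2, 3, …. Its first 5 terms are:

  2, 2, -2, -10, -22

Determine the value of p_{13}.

-262

1st diffs: 0, -4, -8, -12.
2nd diffs: -4, -4, -4 (constant).
Newton forward-difference form: p_j = 2 + (-4)·C(j-1,2).
At j = 13: j-1 = 12, so p_{13} = 2 - 264 = -262.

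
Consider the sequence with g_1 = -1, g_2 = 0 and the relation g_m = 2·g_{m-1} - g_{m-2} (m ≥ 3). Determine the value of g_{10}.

8

g_3 = 1;  g_4 = 2;  g_5 = 3;  g_6 = 4;  g_7 = 5;  g_8 = 6;  g_9 = 7;  g_{10} = 8.
(Characteristic roots are 1 and 1.)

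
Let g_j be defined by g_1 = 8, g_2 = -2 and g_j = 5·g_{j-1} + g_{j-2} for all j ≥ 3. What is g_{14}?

-170184562

g_3 = -2, g_4 = -12, g_5 = -62, …, g_{11} = -1215542, g_{12} = -6311802, g_{13} = -32774552, g_{14} = -170184562.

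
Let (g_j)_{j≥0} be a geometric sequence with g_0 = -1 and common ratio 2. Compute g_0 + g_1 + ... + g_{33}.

-17179869183

g_j = (-1)·2^(j-0).
S = (-1)·(2^34 - 1)/(2 - 1) = (-1)·(17179869184 - 1)/(1) = -17179869183.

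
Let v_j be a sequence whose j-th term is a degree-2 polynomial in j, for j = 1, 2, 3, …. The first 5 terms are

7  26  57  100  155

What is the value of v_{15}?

1365

1st diffs: 19, 31, 43, 55.
2nd diffs: 12, 12, 12 (constant).
Newton forward-difference form: v_j = 7 + 19·C(j-1,1) + 12·C(j-1,2).
At j = 15: j-1 = 14, so v_{15} = 7 + 266 + 1092 = 1365.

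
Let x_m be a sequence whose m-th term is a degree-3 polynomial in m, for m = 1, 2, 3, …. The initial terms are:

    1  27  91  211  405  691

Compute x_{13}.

1st diffs: 26, 64, 120, 194, 286.
2nd diffs: 38, 56, 74, 92.
3rd diffs: 18, 18, 18 (constant).
Newton forward-difference form: x_m = 1 + 26·C(m-1,1) + 38·C(m-1,2) + 18·C(m-1,3).
At m = 13: m-1 = 12, so x_{13} = 1 + 312 + 2508 + 3960 = 6781.

6781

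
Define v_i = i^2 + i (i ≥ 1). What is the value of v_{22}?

506

v_{22} = 1·22^2 + 1·22 = 506.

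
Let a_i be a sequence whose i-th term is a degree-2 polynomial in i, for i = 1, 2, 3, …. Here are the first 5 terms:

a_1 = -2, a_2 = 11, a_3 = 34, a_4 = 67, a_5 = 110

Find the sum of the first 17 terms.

1st diffs: 13, 23, 33, 43.
2nd diffs: 10, 10, 10 (constant).
So a_i = 5i^2 - 2i - 5.
Continuing: …, 163, 226, 299, 382, …, a_{17} = 1406.
Summing i = 1..17 (17 terms) gives 8534.

8534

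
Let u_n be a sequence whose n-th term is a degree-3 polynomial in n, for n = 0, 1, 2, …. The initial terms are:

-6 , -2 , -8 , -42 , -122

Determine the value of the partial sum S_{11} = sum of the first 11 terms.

1st diffs: 4, -6, -34, -80.
2nd diffs: -10, -28, -46.
3rd diffs: -18, -18 (constant).
Newton forward-difference form: u_n = -6 + 4·C(n,1) + (-10)·C(n,2) + (-18)·C(n,3).
Continuing: …, -266, -492, -818, -1262, …, u_{10} = -2576.
Summing n = 0..10 (11 terms) gives -7436.

-7436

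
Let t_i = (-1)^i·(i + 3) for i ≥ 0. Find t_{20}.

(-1)^20 = 1; i + 3 at i=20 is 23; so t_{20} = 23.

23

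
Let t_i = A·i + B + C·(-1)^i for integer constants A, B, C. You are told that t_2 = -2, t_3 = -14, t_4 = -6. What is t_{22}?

Write the equations: 2A + B + C = -2; 3A + B - C = -14; 4A + B + C = -6.
Subtracting the first from the second: A - 2C = -12.
Subtracting the second from the third: A + 2C = 8.
Solving: C = 5, A = -2, then B = -3.
Hence t_{22} = -2·22 + (-3) + 5·1 = -42.

-42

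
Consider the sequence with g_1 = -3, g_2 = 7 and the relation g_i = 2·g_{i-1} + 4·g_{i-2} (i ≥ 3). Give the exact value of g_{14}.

3141632

Iterate the recurrence:
g_3 = 2;  g_4 = 32;  g_5 = 72;  …;  g_{11} = 92672;  g_{12} = 300032;  g_{13} = 970752;  g_{14} = 3141632.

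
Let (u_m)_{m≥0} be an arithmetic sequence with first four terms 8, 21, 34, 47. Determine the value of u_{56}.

Common difference d = 13.
u_m = 8 + (m - 0)·13.
u_{56} = 8 + 56·13 = 736.

736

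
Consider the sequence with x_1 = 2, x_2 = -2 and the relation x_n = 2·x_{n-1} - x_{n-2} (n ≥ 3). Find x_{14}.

-50

x_3 = -6;  x_4 = -10;  x_5 = -14;  …;  x_{11} = -38;  x_{12} = -42;  x_{13} = -46;  x_{14} = -50.
(Characteristic roots are 1 and 1.)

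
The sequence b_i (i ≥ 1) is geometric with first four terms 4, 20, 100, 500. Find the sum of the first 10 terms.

Common ratio r = 5.
b_i = 4·5^(i-1).
S = 4·(5^10 - 1)/(5 - 1) = 4·(9765625 - 1)/(4) = 9765624.

9765624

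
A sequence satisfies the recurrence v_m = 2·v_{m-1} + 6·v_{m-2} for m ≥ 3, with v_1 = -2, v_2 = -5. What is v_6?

Compute successive terms:
v_3 = -22, v_4 = -74, v_5 = -280, v_6 = -1004.

-1004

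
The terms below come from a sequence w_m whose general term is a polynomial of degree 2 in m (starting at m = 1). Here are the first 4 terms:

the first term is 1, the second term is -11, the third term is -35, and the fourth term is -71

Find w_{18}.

-1835

1st diffs: -12, -24, -36.
2nd diffs: -12, -12 (constant).
So w_m = -6m^2 + 6m + 1.
Evaluating at m = 18 gives w_{18} = -1835.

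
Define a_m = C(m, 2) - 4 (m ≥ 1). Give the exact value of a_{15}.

C(15, 2) = 105, so a_{15} = 101.

101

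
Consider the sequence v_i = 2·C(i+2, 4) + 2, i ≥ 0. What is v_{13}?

2732

C(15, 4) = 1365, so v_{13} = 2732.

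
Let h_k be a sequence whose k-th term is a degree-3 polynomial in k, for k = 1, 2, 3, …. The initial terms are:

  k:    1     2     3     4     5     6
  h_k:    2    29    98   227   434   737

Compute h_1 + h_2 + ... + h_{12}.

1st diffs: 27, 69, 129, 207, 303.
2nd diffs: 42, 60, 78, 96.
3rd diffs: 18, 18, 18 (constant).
So h_k = 3k^3 + 3k^2 - 3k - 1.
Continuing: …, 1154, 1703, 2402, 3269, …, h_{12} = 5579.
Summing k = 1..12 (12 terms) gives 19956.

19956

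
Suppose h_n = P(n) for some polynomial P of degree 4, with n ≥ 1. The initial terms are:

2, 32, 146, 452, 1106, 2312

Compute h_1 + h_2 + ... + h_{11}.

73348

1st diffs: 30, 114, 306, 654, 1206.
2nd diffs: 84, 192, 348, 552.
3rd diffs: 108, 156, 204.
4th diffs: 48, 48 (constant).
So h_n = 2n^4 - 2n^3 + 4n^2 + 2n - 4.
Continuing: …, 4322, 7436, 12002, 18416, …, h_{11} = 27122.
Summing n = 1..11 (11 terms) gives 73348.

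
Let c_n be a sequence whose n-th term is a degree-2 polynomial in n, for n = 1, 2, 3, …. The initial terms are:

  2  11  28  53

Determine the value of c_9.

298

1st diffs: 9, 17, 25.
2nd diffs: 8, 8 (constant).
Newton forward-difference form: c_n = 2 + 9·C(n-1,1) + 8·C(n-1,2).
At n = 9: n-1 = 8, so c_9 = 2 + 72 + 224 = 298.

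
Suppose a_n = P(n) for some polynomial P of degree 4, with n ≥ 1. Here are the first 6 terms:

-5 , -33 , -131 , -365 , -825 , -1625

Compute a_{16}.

1st diffs: -28, -98, -234, -460, -800.
2nd diffs: -70, -136, -226, -340.
3rd diffs: -66, -90, -114.
4th diffs: -24, -24 (constant).
Newton forward-difference form: a_n = -5 + (-28)·C(n-1,1) + (-70)·C(n-1,2) + (-66)·C(n-1,3) + (-24)·C(n-1,4).
At n = 16: n-1 = 15, so a_{16} = -5 - 420 - 7350 - 30030 - 32760 = -70565.

-70565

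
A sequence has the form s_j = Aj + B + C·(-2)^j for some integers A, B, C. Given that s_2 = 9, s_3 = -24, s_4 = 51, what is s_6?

201

The three given values yield: 2A + B + 4C = 9; 3A + B - 8C = -24; 4A + B + 16C = 51.
Subtracting the first from the second: A - 12C = -33.
Subtracting the second from the third: A + 24C = 75.
Solving: C = 3, A = 3, then B = -9.
Therefore s_6 = 18 + (-9) + 3·64 = 201.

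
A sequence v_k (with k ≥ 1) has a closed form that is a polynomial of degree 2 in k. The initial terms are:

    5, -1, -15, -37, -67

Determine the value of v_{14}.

1st diffs: -6, -14, -22, -30.
2nd diffs: -8, -8, -8 (constant).
Newton forward-difference form: v_k = 5 + (-6)·C(k-1,1) + (-8)·C(k-1,2).
At k = 14: k-1 = 13, so v_{14} = 5 - 78 - 624 = -697.

-697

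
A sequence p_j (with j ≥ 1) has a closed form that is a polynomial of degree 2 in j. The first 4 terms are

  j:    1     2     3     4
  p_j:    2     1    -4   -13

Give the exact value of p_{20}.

1st diffs: -1, -5, -9.
2nd diffs: -4, -4 (constant).
Newton forward-difference form: p_j = 2 + (-1)·C(j-1,1) + (-4)·C(j-1,2).
At j = 20: j-1 = 19, so p_{20} = 2 - 19 - 684 = -701.

-701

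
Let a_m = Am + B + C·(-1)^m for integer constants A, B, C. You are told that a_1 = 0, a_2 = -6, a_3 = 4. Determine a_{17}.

32

Write the equations: A + B - C = 0; 2A + B + C = -6; 3A + B - C = 4.
Subtracting the first from the second: A + 2C = -6.
Subtracting the second from the third: A - 2C = 10.
Solving: C = -4, A = 2, then B = -6.
Hence a_{17} = 2·17 + (-6) + (-4)·(-1) = 32.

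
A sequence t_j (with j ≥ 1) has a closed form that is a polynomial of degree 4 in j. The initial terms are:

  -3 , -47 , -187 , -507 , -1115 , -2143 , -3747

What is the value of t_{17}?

-102947

1st diffs: -44, -140, -320, -608, -1028, -1604.
2nd diffs: -96, -180, -288, -420, -576.
3rd diffs: -84, -108, -132, -156.
4th diffs: -24, -24, -24 (constant).
Newton forward-difference form: t_j = -3 + (-44)·C(j-1,1) + (-96)·C(j-1,2) + (-84)·C(j-1,3) + (-24)·C(j-1,4).
At j = 17: j-1 = 16, so t_{17} = -3 - 704 - 11520 - 47040 - 43680 = -102947.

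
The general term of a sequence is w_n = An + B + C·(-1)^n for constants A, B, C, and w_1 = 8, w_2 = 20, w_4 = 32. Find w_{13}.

At n = 1, 2, 4: A + B - C = 8; 2A + B + C = 20; 4A + B + C = 32.
Subtracting the first from the second: A + 2C = 12.
Subtracting the second from the third: 2A = 12.
Solving: C = 3, A = 6, then B = 5.
So w_n = 6·n + 5 + 3·(-1)^n; at n=13 this is 80.

80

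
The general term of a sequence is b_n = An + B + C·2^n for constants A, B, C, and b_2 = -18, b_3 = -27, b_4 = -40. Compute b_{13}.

At n = 2, 3, 4: 2A + B + 4C = -18; 3A + B + 8C = -27; 4A + B + 16C = -40.
Subtracting the first from the second: A + 4C = -9.
Subtracting the second from the third: A + 8C = -13.
Solving: C = -1, A = -5, then B = -4.
So b_n = -5·n + (-4) + (-1)·2^n; at n=13 this is -8261.

-8261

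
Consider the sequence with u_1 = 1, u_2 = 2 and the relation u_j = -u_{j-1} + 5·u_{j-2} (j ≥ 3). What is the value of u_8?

122

Applying the relation repeatedly:
u_3 = 3;  u_4 = 7;  u_5 = 8;  u_6 = 27;  u_7 = 13;  u_8 = 122.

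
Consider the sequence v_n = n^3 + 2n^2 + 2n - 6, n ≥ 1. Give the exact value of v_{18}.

6510

v_{18} = 1·18^3 + 2·18^2 + 2·18 - 6 = 6510.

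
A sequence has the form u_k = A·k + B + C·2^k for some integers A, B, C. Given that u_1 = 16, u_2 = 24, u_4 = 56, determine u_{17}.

At k = 1, 2, 4: A + B + 2C = 16; 2A + B + 4C = 24; 4A + B + 16C = 56.
Subtracting the first from the second: A + 2C = 8.
Subtracting the second from the third: 2A + 12C = 32.
Solving: C = 2, A = 4, then B = 8.
So u_k = 4·k + 8 + 2·2^k; at k=17 this is 262220.

262220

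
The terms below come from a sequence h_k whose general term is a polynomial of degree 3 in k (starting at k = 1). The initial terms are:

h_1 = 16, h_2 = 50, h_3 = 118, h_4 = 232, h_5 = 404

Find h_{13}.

5308

1st diffs: 34, 68, 114, 172.
2nd diffs: 34, 46, 58.
3rd diffs: 12, 12 (constant).
Newton forward-difference form: h_k = 16 + 34·C(k-1,1) + 34·C(k-1,2) + 12·C(k-1,3).
At k = 13: k-1 = 12, so h_{13} = 16 + 408 + 2244 + 2640 = 5308.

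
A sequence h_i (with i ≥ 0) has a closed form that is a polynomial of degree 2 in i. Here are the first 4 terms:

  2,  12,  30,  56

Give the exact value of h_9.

1st diffs: 10, 18, 26.
2nd diffs: 8, 8 (constant).
Newton forward-difference form: h_i = 2 + 10·C(i,1) + 8·C(i,2).
At i = 9: i = 9, so h_9 = 2 + 90 + 288 = 380.

380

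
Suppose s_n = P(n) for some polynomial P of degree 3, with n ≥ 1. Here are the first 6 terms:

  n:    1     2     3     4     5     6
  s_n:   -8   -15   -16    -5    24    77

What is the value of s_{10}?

1st diffs: -7, -1, 11, 29, 53.
2nd diffs: 6, 12, 18, 24.
3rd diffs: 6, 6, 6 (constant).
So s_n = n^3 - 3n^2 - 5n - 1.
Evaluating at n = 10 gives s_{10} = 649.

649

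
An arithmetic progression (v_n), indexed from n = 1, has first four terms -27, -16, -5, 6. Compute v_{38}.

380

Common difference d = 11.
v_n = -27 + (n - 1)·11.
v_{38} = -27 + 37·11 = 380.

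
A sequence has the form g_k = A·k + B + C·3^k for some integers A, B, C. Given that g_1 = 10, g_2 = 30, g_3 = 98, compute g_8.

At k = 1, 2, 3: A + B + 3C = 10; 2A + B + 9C = 30; 3A + B + 27C = 98.
Subtracting the first from the second: A + 6C = 20.
Subtracting the second from the third: A + 18C = 68.
Solving: C = 4, A = -4, then B = 2.
So g_k = -4·k + 2 + 4·3^k; at k=8 this is 26214.

26214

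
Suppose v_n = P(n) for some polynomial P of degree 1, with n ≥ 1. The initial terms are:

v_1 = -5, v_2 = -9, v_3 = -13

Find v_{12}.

-49

1st diffs: -4, -4 (constant).
So v_n = -4n - 1.
Evaluating at n = 12 gives v_{12} = -49.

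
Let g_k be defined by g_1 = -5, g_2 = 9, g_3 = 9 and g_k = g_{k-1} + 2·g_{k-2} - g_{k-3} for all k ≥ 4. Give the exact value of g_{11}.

Iterate the recurrence:
g_4 = 32; g_5 = 41; g_6 = 96; g_7 = 146; g_8 = 297; g_9 = 493; g_{10} = 941; g_{11} = 1630.

1630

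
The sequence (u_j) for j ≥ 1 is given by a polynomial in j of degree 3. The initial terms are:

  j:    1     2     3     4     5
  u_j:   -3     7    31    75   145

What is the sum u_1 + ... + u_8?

1st diffs: 10, 24, 44, 70.
2nd diffs: 14, 20, 26.
3rd diffs: 6, 6 (constant).
Newton forward-difference form: u_j = -3 + 10·C(j-1,1) + 14·C(j-1,2) + 6·C(j-1,3).
Continuing: 247, 387, 571.
Summing j = 1..8 (8 terms) gives 1460.

1460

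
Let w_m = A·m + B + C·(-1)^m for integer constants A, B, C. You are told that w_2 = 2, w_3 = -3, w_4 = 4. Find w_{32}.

Write the equations: 2A + B + C = 2; 3A + B - C = -3; 4A + B + C = 4.
Subtracting the first from the second: A - 2C = -5.
Subtracting the second from the third: A + 2C = 7.
Solving: C = 3, A = 1, then B = -3.
Therefore w_{32} = 32 + (-3) + 3·1 = 32.

32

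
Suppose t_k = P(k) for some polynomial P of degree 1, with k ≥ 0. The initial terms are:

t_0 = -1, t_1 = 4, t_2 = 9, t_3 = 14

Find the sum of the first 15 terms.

1st diffs: 5, 5, 5 (constant).
So t_k = 5k - 1.
Continuing: …, 19, 24, 29, 34, …, t_{14} = 69.
Summing k = 0..14 (15 terms) gives 510.

510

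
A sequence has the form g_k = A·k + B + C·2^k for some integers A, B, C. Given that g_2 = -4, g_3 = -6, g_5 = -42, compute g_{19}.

At k = 2, 3, 5: 2A + B + 4C = -4; 3A + B + 8C = -6; 5A + B + 32C = -42.
Subtracting the first from the second: A + 4C = -2.
Subtracting the second from the third: 2A + 24C = -36.
Solving: C = -2, A = 6, then B = -8.
So g_k = 6·k + (-8) + (-2)·2^k; at k=19 this is -1048470.

-1048470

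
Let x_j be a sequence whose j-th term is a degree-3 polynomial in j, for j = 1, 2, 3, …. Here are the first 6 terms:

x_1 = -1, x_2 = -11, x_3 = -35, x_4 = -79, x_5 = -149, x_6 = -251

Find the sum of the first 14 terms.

-12026

1st diffs: -10, -24, -44, -70, -102.
2nd diffs: -14, -20, -26, -32.
3rd diffs: -6, -6, -6 (constant).
Newton forward-difference form: x_j = -1 + (-10)·C(j-1,1) + (-14)·C(j-1,2) + (-6)·C(j-1,3).
Continuing: …, -391, -575, -809, -1099, …, x_{14} = -2939.
Summing j = 1..14 (14 terms) gives -12026.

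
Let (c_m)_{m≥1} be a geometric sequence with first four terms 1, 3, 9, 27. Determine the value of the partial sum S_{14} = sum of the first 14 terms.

Common ratio r = 3.
c_m = 1·3^(m-1).
S = 1·(3^14 - 1)/(3 - 1) = 1·(4782969 - 1)/(2) = 2391484.

2391484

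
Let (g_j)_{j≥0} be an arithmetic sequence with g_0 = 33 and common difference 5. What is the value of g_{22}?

143

g_j = 33 + (j - 0)·5.
g_{22} = 33 + 22·5 = 143.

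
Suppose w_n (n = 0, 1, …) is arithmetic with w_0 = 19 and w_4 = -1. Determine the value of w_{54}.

Common difference d = (-1 - 19) / (4 - 0) = -5.
w_n = 19 + (n - 0)·(-5).
w_{54} = 19 + 54·(-5) = -251.

-251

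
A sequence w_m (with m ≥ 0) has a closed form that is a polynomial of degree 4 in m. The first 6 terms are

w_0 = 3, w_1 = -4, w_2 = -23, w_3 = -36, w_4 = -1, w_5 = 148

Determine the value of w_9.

4044

1st diffs: -7, -19, -13, 35, 149.
2nd diffs: -12, 6, 48, 114.
3rd diffs: 18, 42, 66.
4th diffs: 24, 24 (constant).
So w_m = m^4 - 3m^3 - 4m^2 - m + 3.
Evaluating at m = 9 gives w_9 = 4044.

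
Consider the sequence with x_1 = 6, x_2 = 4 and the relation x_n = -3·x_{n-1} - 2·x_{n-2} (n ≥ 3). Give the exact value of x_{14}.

Applying the relation repeatedly:
x_3 = -24;  x_4 = 64;  x_5 = -144;  …;  x_{11} = -10224;  x_{12} = 20464;  x_{13} = -40944;  x_{14} = 81904.
(Characteristic roots are -1 and -2.)

81904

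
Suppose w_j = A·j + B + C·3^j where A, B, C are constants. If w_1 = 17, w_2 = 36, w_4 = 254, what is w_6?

2200

Write the equations: A + B + 3C = 17; 2A + B + 9C = 36; 4A + B + 81C = 254.
Subtracting the first from the second: A + 6C = 19.
Subtracting the second from the third: 2A + 72C = 218.
Solving: C = 3, A = 1, then B = 7.
Therefore w_6 = 6 + 7 + 3·729 = 2200.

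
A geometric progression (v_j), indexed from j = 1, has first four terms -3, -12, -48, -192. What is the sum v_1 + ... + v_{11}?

Common ratio r = 4.
v_j = (-3)·4^(j-1).
S = (-3)·(4^11 - 1)/(4 - 1) = (-3)·(4194304 - 1)/(3) = -4194303.

-4194303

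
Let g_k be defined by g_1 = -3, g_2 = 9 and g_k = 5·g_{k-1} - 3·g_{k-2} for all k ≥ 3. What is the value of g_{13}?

123882453

Applying the relation repeatedly:
g_3 = 54; g_4 = 243; g_5 = 1053; …; g_{10} = 1555119; g_{11} = 6691329; g_{12} = 28791288; g_{13} = 123882453.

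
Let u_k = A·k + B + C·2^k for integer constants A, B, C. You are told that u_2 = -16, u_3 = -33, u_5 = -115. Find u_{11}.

-6193

Plug in k = 2, 3, 5: 2A + B + 4C = -16; 3A + B + 8C = -33; 5A + B + 32C = -115.
Subtracting the first from the second: A + 4C = -17.
Subtracting the second from the third: 2A + 24C = -82.
Solving: C = -3, A = -5, then B = 6.
So u_k = -5·k + 6 + (-3)·2^k; at k=11 this is -6193.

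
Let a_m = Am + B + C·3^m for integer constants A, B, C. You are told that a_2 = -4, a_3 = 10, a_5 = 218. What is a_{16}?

Plug in m = 2, 3, 5: 2A + B + 9C = -4; 3A + B + 27C = 10; 5A + B + 243C = 218.
Subtracting the first from the second: A + 18C = 14.
Subtracting the second from the third: 2A + 216C = 208.
Solving: C = 1, A = -4, then B = -5.
Hence a_{16} = -4·16 + (-5) + 1·43046721 = 43046652.

43046652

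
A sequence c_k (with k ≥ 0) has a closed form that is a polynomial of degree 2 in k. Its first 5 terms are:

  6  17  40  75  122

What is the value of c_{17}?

1825

1st diffs: 11, 23, 35, 47.
2nd diffs: 12, 12, 12 (constant).
So c_k = 6k^2 + 5k + 6.
Evaluating at k = 17 gives c_{17} = 1825.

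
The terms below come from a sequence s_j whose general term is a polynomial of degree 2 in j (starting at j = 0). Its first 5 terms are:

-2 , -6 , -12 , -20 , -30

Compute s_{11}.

1st diffs: -4, -6, -8, -10.
2nd diffs: -2, -2, -2 (constant).
So s_j = -j^2 - 3j - 2.
Evaluating at j = 11 gives s_{11} = -156.

-156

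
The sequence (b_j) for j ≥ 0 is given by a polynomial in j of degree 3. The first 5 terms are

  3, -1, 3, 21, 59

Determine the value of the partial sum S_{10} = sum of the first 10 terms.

1st diffs: -4, 4, 18, 38.
2nd diffs: 8, 14, 20.
3rd diffs: 6, 6 (constant).
So b_j = j^3 + j^2 - 6j + 3.
Continuing: …, 123, 219, 353, 531, …, b_9 = 759.
Summing j = 0..9 (10 terms) gives 2070.

2070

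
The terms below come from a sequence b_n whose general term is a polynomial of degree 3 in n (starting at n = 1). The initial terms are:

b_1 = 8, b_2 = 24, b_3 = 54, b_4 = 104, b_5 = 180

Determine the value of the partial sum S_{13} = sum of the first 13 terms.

9646

1st diffs: 16, 30, 50, 76.
2nd diffs: 14, 20, 26.
3rd diffs: 6, 6 (constant).
Newton forward-difference form: b_n = 8 + 16·C(n-1,1) + 14·C(n-1,2) + 6·C(n-1,3).
Continuing: …, 288, 434, 624, 864, …, b_{13} = 2444.
Summing n = 1..13 (13 terms) gives 9646.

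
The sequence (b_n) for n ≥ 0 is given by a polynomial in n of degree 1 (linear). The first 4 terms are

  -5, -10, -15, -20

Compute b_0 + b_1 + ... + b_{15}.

1st diffs: -5, -5, -5 (constant).
So b_n = -5n - 5.
Continuing: …, -25, -30, -35, -40, …, b_{15} = -80.
Summing n = 0..15 (16 terms) gives -680.

-680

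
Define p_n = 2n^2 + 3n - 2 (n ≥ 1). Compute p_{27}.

p_{27} = 2·27^2 + 3·27 - 2 = 1537.

1537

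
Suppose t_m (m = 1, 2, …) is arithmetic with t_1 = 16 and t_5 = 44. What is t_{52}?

Common difference d = (44 - 16) / (5 - 1) = 7.
t_m = 16 + (m - 1)·7.
t_{52} = 16 + 51·7 = 373.

373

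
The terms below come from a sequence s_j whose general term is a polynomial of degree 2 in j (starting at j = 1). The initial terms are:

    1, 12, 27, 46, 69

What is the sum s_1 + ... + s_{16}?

3576

1st diffs: 11, 15, 19, 23.
2nd diffs: 4, 4, 4 (constant).
Newton forward-difference form: s_j = 1 + 11·C(j-1,1) + 4·C(j-1,2).
Continuing: …, 96, 127, 162, 201, …, s_{16} = 586.
Summing j = 1..16 (16 terms) gives 3576.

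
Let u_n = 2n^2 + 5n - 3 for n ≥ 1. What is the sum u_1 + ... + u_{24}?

Over n = 1..24: Σn = 300, Σn² = 4900.
Total = (2)·4900 + (5)·300 + (-3)·24 = 11228.

11228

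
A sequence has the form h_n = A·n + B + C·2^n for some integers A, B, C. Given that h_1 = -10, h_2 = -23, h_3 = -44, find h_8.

The three given values yield: A + B + 2C = -10; 2A + B + 4C = -23; 3A + B + 8C = -44.
Subtracting the first from the second: A + 2C = -13.
Subtracting the second from the third: A + 4C = -21.
Solving: C = -4, A = -5, then B = 3.
So h_n = -5·n + 3 + (-4)·2^n; at n=8 this is -1061.

-1061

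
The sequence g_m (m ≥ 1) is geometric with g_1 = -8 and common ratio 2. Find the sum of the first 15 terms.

g_m = (-8)·2^(m-1).
S = (-8)·(2^15 - 1)/(2 - 1) = (-8)·(32768 - 1)/(1) = -262136.

-262136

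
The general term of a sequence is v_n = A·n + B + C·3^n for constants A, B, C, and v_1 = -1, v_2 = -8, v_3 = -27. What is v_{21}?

-10460353221

At n = 1, 2, 3: A + B + 3C = -1; 2A + B + 9C = -8; 3A + B + 27C = -27.
Subtracting the first from the second: A + 6C = -7.
Subtracting the second from the third: A + 18C = -19.
Solving: C = -1, A = -1, then B = 3.
So v_n = -1·n + 3 + (-1)·3^n; at n=21 this is -10460353221.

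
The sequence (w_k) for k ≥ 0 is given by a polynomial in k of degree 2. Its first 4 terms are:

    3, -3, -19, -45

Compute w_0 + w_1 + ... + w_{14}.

-5135

1st diffs: -6, -16, -26.
2nd diffs: -10, -10 (constant).
Newton forward-difference form: w_k = 3 + (-6)·C(k,1) + (-10)·C(k,2).
Continuing: …, -81, -127, -183, -249, …, w_{14} = -991.
Summing k = 0..14 (15 terms) gives -5135.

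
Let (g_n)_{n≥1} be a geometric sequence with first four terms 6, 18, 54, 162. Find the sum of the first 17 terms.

387420486

Common ratio r = 3.
g_n = 6·3^(n-1).
S = 6·(3^17 - 1)/(3 - 1) = 6·(129140163 - 1)/(2) = 387420486.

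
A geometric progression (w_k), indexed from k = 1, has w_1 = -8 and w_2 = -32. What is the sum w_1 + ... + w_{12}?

-44739240

Common ratio r = 4.
w_k = (-8)·4^(k-1).
S = (-8)·(4^12 - 1)/(4 - 1) = (-8)·(16777216 - 1)/(3) = -44739240.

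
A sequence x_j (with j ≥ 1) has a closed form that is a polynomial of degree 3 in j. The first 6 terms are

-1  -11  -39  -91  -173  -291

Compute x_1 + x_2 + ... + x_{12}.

1st diffs: -10, -28, -52, -82, -118.
2nd diffs: -18, -24, -30, -36.
3rd diffs: -6, -6, -6 (constant).
Newton forward-difference form: x_j = -1 + (-10)·C(j-1,1) + (-18)·C(j-1,2) + (-6)·C(j-1,3).
Continuing: …, -451, -659, -921, -1243, …, x_{12} = -2091.
Summing j = 1..12 (12 terms) gives -7602.

-7602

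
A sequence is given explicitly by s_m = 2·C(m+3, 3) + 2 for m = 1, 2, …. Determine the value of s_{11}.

C(14, 3) = 364, so s_{11} = 730.

730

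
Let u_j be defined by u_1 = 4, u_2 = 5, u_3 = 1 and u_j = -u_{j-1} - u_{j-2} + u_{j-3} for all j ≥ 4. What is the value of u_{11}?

33

u_4 = -2  u_5 = 6  u_6 = -3  u_7 = -5  u_8 = 14  u_9 = -12  u_{10} = -7  u_{11} = 33.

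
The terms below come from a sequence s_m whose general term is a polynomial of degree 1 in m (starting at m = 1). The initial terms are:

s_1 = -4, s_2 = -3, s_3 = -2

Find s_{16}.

1st diffs: 1, 1 (constant).
So s_m = m - 5.
Evaluating at m = 16 gives s_{16} = 11.

11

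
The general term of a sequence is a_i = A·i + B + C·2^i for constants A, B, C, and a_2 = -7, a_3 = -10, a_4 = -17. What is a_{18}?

Write the equations: 2A + B + 4C = -7; 3A + B + 8C = -10; 4A + B + 16C = -17.
Subtracting the first from the second: A + 4C = -3.
Subtracting the second from the third: A + 8C = -7.
Solving: C = -1, A = 1, then B = -5.
Therefore a_{18} = 18 + (-5) + (-1)·262144 = -262131.

-262131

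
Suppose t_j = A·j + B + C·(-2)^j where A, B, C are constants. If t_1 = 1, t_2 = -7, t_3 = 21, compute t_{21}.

Plug in j = 1, 2, 3: A + B - 2C = 1; 2A + B + 4C = -7; 3A + B - 8C = 21.
Subtracting the first from the second: A + 6C = -8.
Subtracting the second from the third: A - 12C = 28.
Solving: C = -2, A = 4, then B = -7.
Hence t_{21} = 4·21 + (-7) + (-2)·(-2097152) = 4194381.

4194381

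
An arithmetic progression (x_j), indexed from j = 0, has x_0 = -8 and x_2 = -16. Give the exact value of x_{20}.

Common difference d = (-16 - (-8)) / (2 - 0) = -4.
x_j = -8 + (j - 0)·(-4).
x_{20} = -8 + 20·(-4) = -88.

-88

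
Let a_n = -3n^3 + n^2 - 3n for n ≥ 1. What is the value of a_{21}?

-27405

a_{21} = -3·21^3 + 1·21^2 - 3·21 = -27405.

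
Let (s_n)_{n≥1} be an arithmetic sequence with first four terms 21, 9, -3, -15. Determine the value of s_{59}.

Common difference d = -12.
s_n = 21 + (n - 1)·(-12).
s_{59} = 21 + 58·(-12) = -675.

-675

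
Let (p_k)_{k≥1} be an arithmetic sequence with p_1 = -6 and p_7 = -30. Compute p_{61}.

-246

Common difference d = (-30 - (-6)) / (7 - 1) = -4.
p_k = -6 + (k - 1)·(-4).
p_{61} = -6 + 60·(-4) = -246.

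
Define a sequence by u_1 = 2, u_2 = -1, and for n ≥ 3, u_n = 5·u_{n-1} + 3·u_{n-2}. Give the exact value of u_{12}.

2058407

Step forward from the initial values:
u_3 = 1;  u_4 = 2;  u_5 = 13;  u_6 = 71;  u_7 = 394;  u_8 = 2183;  u_9 = 12097;  u_{10} = 67034;  u_{11} = 371461;  u_{12} = 2058407.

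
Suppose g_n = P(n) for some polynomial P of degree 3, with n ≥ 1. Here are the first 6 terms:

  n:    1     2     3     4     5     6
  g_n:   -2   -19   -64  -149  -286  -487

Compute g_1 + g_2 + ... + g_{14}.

-23779

1st diffs: -17, -45, -85, -137, -201.
2nd diffs: -28, -40, -52, -64.
3rd diffs: -12, -12, -12 (constant).
Newton forward-difference form: g_n = -2 + (-17)·C(n-1,1) + (-28)·C(n-1,2) + (-12)·C(n-1,3).
Continuing: …, -764, -1129, -1594, -2171, …, g_{14} = -5839.
Summing n = 1..14 (14 terms) gives -23779.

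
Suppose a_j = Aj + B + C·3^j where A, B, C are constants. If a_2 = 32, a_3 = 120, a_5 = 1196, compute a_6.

The three given values yield: 2A + B + 9C = 32; 3A + B + 27C = 120; 5A + B + 243C = 1196.
Subtracting the first from the second: A + 18C = 88.
Subtracting the second from the third: 2A + 216C = 1076.
Solving: C = 5, A = -2, then B = -9.
Hence a_6 = -2·6 + (-9) + 5·729 = 3624.

3624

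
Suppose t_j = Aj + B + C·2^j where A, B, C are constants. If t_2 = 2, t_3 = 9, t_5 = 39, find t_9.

Plug in j = 2, 3, 5: 2A + B + 4C = 2; 3A + B + 8C = 9; 5A + B + 32C = 39.
Subtracting the first from the second: A + 4C = 7.
Subtracting the second from the third: 2A + 24C = 30.
Solving: C = 1, A = 3, then B = -8.
So t_j = 3·j + (-8) + 1·2^j; at j=9 this is 531.

531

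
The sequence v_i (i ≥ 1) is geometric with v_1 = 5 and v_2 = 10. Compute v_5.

Common ratio r = 2.
v_i = 5·2^(i-1).
v_5 = 5·2^4 = 80.

80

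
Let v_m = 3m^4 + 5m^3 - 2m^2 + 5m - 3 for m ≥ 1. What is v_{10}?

v_{10} = 3·10^4 + 5·10^3 - 2·10^2 + 5·10 - 3 = 34847.

34847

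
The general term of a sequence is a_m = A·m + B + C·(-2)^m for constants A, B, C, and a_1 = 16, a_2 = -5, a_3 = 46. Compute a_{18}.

The three given values yield: A + B - 2C = 16; 2A + B + 4C = -5; 3A + B - 8C = 46.
Subtracting the first from the second: A + 6C = -21.
Subtracting the second from the third: A - 12C = 51.
Solving: C = -4, A = 3, then B = 5.
Therefore a_{18} = 54 + 5 + (-4)·262144 = -1048517.

-1048517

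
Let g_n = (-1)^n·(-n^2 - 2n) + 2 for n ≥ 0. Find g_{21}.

485

(-1)^21 = -1; -n^2 - 2n at n=21 is -483; so g_{21} = 485.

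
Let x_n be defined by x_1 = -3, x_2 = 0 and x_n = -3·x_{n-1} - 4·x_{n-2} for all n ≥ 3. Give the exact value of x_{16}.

Compute successive terms:
x_3 = 12, x_4 = -36, x_5 = 60, …, x_{13} = 18492, x_{14} = -25380, x_{15} = 2172, x_{16} = 95004.

95004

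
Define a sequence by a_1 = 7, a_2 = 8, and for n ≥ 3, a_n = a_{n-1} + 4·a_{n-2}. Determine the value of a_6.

Iterate the recurrence:
a_3 = 36  a_4 = 68  a_5 = 212  a_6 = 484.

484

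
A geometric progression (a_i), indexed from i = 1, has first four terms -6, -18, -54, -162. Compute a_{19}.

Common ratio r = 3.
a_i = (-6)·3^(i-1).
a_{19} = (-6)·3^18 = -2324522934.

-2324522934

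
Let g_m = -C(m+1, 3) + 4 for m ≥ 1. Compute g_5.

C(6, 3) = 20, so g_5 = -16.

-16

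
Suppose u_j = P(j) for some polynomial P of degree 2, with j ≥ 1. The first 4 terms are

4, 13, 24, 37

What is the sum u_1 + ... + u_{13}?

1326

1st diffs: 9, 11, 13.
2nd diffs: 2, 2 (constant).
Newton forward-difference form: u_j = 4 + 9·C(j-1,1) + 2·C(j-1,2).
Continuing: …, 52, 69, 88, 109, …, u_{13} = 244.
Summing j = 1..13 (13 terms) gives 1326.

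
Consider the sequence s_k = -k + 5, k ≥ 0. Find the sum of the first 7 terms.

14

Over k = 0..6: Σk = 21.
Total = (-1)·21 + (5)·7 = 14.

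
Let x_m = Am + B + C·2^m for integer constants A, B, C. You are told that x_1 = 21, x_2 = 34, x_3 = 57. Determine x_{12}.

At m = 1, 2, 3: A + B + 2C = 21; 2A + B + 4C = 34; 3A + B + 8C = 57.
Subtracting the first from the second: A + 2C = 13.
Subtracting the second from the third: A + 4C = 23.
Solving: C = 5, A = 3, then B = 8.
So x_m = 3·m + 8 + 5·2^m; at m=12 this is 20524.

20524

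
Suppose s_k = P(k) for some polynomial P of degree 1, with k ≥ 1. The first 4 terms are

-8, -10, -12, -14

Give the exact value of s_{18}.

1st diffs: -2, -2, -2 (constant).
So s_k = -2k - 6.
Evaluating at k = 18 gives s_{18} = -42.

-42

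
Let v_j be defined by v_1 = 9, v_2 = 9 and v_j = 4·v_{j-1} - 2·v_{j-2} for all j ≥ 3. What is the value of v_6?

612

Applying the relation repeatedly:
v_3 = 18;  v_4 = 54;  v_5 = 180;  v_6 = 612.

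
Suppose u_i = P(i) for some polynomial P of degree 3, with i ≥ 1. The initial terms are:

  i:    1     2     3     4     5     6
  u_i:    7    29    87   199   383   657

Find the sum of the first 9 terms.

1st diffs: 22, 58, 112, 184, 274.
2nd diffs: 36, 54, 72, 90.
3rd diffs: 18, 18, 18 (constant).
So u_i = 3i^3 + i + 3.
Continuing: 1039, 1547, 2199.
Summing i = 1..9 (9 terms) gives 6147.

6147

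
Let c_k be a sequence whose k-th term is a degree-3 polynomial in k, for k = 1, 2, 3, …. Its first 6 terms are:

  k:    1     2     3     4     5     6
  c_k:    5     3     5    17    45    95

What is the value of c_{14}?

2007

1st diffs: -2, 2, 12, 28, 50.
2nd diffs: 4, 10, 16, 22.
3rd diffs: 6, 6, 6 (constant).
Newton forward-difference form: c_k = 5 + (-2)·C(k-1,1) + 4·C(k-1,2) + 6·C(k-1,3).
At k = 14: k-1 = 13, so c_{14} = 5 - 26 + 312 + 1716 = 2007.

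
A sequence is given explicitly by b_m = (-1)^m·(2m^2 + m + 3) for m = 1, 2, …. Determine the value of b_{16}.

(-1)^16 = 1; 2m^2 + m + 3 at m=16 is 531; so b_{16} = 531.

531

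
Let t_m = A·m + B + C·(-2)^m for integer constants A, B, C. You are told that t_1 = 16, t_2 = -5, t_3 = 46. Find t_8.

Write the equations: A + B - 2C = 16; 2A + B + 4C = -5; 3A + B - 8C = 46.
Subtracting the first from the second: A + 6C = -21.
Subtracting the second from the third: A - 12C = 51.
Solving: C = -4, A = 3, then B = 5.
Therefore t_8 = 24 + 5 + (-4)·256 = -995.

-995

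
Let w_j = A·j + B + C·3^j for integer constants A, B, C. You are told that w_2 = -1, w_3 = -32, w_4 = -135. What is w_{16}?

Write the equations: 2A + B + 9C = -1; 3A + B + 27C = -32; 4A + B + 81C = -135.
Subtracting the first from the second: A + 18C = -31.
Subtracting the second from the third: A + 54C = -103.
Solving: C = -2, A = 5, then B = 7.
Hence w_{16} = 5·16 + 7 + (-2)·43046721 = -86093355.

-86093355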